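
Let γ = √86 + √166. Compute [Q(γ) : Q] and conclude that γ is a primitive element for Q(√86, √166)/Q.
[Q(γ) : Q] = 4 (equivalently, Q(γ) = Q(√86, √166))

Obviously Q(γ) ⊆ Q(√86, √166), and [Q(√86, √166):Q] = 4 (since 86, 166 are distinct squarefree integers > 1 with 14276 not a perfect square). To show equality we compute the minimal polynomial of γ. From γ = √86 + √166: γ^2 = 86 + 2√(14276) + 166 = 252 + 2√(14276), so γ^2 - 252 = 2√(14276); squaring, (γ^2 - 252)^2 = 4·14276, i.e. γ^4 - 504γ^2 + 63504 - 57104 = 0, i.e. γ^4 - 504γ^2 + 6400 = 0. So γ is a root of x^4 - 504x^2 + 6400. This polynomial is irreducible over Q: it has no rational root (each ±√86 ± √166 is irrational), and any factorization into two quadratics over Q would force √(14276) ∈ Q (pairing opposite roots) or √86, √166 ∈ Q (other pairings), all impossible. Hence [Q(γ):Q] = 4 = [Q(√86, √166):Q], so Q(γ) = Q(√86, √166).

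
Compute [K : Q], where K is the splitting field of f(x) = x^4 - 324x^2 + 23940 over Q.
[K : Q] = 4

Solving the quadratic in x^2: x^2 = (324 ± √(324^2 - 4·23940))/2 = (324 ± √9216)/2 = (324 ± 96)/2, giving x^2 = 210 or x^2 = 114. So f(x) = (x^2 - 210)(x^2 - 114) and the roots of f are ±√210, ±√114. Hence the splitting field is K = Q(√210, √114). Since 210 and 114 are distinct squarefree integers > 1, their product 23940 is not a perfect square, so √114 ∉ Q(√210). By the tower law [K:Q] = [Q(√210,√114):Q(√210)] · [Q(√210):Q] = 2 · 2 = 4.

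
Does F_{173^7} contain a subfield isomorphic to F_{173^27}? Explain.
No: F_{173^27} is not a subfield of F_{173^7}

F_{p^m} embeds in F_{p^n} iff m | n. Here 27 ∤ 7 (since 7 = 0·27 + 7 with remainder 7 ≠ 0), so F_{173^27} is not a subfield of F_{173^7}. Equivalently: if it were, the tower law would give 27 = [F_{173^27}:F_173] dividing [F_{173^7}:F_173] = 7, contradiction.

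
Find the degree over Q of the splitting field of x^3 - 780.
[K : Q] = 6

The roots of x^3 - 780 are ∛780, ω∛780, ω^2∛780 where ω = e^(2πi/3) is a primitive cube root of unity, so K = Q(∛780, ω). Now [Q(∛780):Q] = 3 (since 780 is not a perfect cube, x^3 - 780 is irreducible) and [Q(ω):Q] = 2. Both 2 and 3 divide [K:Q], and [K:Q] ≤ 3·2 = 6, so [K:Q] = 6. (Equivalently: Q(∛780) ⊂ R but ω ∉ R, so [K : Q(∛780)] = 2.)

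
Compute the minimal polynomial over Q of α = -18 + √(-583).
m_α(x) = x^2 + 36x + 907

From α + 18 = √(-583), squaring gives (α + 18)^2 = -583, i.e. α^2 + 36α + 324 = -583, so α^2 + 36α + 907 = 0. The discriminant of x^2 + 36x + 907 is (36)^2 - 4·(907) = 1296 - 3628 = -2332, and 4·(-583) is not a perfect square in Q since -583 is squarefree and ≠ 1. Hence x^2 + 36x + 907 is irreducible over Q and is the minimal polynomial of α.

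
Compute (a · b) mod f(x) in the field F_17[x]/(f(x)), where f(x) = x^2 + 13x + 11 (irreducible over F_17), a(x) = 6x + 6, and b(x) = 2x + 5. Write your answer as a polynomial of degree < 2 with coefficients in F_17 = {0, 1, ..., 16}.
a · b ≡ 5x (mod f(x))

Multiply in F_17[x]: a(x)·b(x) = (6x + 6)·(2x + 5) = 12x^2 + 8x + 13. This has degree ≥ 2, so divide by f(x) over F_17: 12x^2 + 8x + 13 = (12)·(x^2 + 13x + 11) + (5x). Hence a·b ≡ 5x (mod f). (F_17[x]/(f) is a field with 17^2 = 289 elements since f is irreducible of degree 2.)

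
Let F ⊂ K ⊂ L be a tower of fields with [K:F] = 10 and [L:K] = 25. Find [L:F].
[L:F] = 250

The tower law says that for any tower of field extensions F ⊂ K ⊂ L with finite degrees, [L:F] = [L:K] · [K:F]. Here this gives [L:F] = 25 · 10 = 250.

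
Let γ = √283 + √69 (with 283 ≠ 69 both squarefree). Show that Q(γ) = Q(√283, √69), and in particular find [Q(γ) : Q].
[Q(γ) : Q] = 4 (equivalently, Q(γ) = Q(√283, √69))

Obviously Q(γ) ⊆ Q(√283, √69), and [Q(√283, √69):Q] = 4 (since 283, 69 are distinct squarefree integers > 1 with 19527 not a perfect square). To show equality we compute the minimal polynomial of γ. From γ = √283 + √69: γ^2 = 283 + 2√(19527) + 69 = 352 + 2√(19527), so γ^2 - 352 = 2√(19527); squaring, (γ^2 - 352)^2 = 4·19527, i.e. γ^4 - 704γ^2 + 123904 - 78108 = 0, i.e. γ^4 - 704γ^2 + 45796 = 0. So γ is a root of x^4 - 704x^2 + 45796. This polynomial is irreducible over Q: it has no rational root (each ±√283 ± √69 is irrational), and any factorization into two quadratics over Q would force √(19527) ∈ Q (pairing opposite roots) or √283, √69 ∈ Q (other pairings), all impossible. Hence [Q(γ):Q] = 4 = [Q(√283, √69):Q], so Q(γ) = Q(√283, √69).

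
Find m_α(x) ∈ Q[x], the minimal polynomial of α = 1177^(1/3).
m_α(x) = x^3 - 1177

α satisfies α^3 = 1177, so x^3 - 1177 annihilates α. By the rational root test, a rational root p/q (in lowest terms) of x^3 - 1177 would satisfy p^3 = 1177 q^3, forcing q = 1 and p^3 = 1177; but 1177 is not a perfect cube, contradiction. A monic cubic over Q with no rational root is irreducible (any nontrivial factorization would include a linear factor). Hence x^3 - 1177 is the minimal polynomial of α, and in particular [Q(α):Q] = 3.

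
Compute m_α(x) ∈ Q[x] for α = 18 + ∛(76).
m_α(x) = x^3 - 54x^2 + 972x - 5908

Set β = α - 18 = ∛(76), so β^3 = 76. Then (α - 18)^3 - 76 = 0, i.e. α is a root of g(x) = (x - 18)^3 - 76 = x^3 - 54x^2 + 972x - 5908. Since g(x) = h(x - 18) where h(x) = x^3 - 76, and h is irreducible over Q (because 76 is not a perfect cube, so h has no rational root, and a monic cubic with no rational root is irreducible), g is also irreducible (irreducibility is preserved under the substitution x → x - 18). Hence m_α(x) = x^3 - 54x^2 + 972x - 5908.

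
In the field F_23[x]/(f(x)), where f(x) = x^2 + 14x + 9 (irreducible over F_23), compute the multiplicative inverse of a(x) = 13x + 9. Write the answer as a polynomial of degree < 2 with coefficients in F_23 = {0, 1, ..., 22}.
a(x)^(-1) ≡ x + 8 (mod f(x))

Since f is irreducible over F_23, F_23[x]/(f) is a field and a(x) ≠ 0 has an inverse. Apply the extended Euclidean algorithm to f(x) and a(x) in F_23[x]: f(x) = (16x + 13)·a(x) + (7). The last nonzero remainder is the constant 7 = gcd(f, a) in F_23. Back-substituting through the division chain expresses 7 = s(x)·a(x) + t(x)·f(x) with s(x) ≡ 7x + 10 (mod f), so (7x + 10)·a(x) ≡ 7 (mod f). Multiplying by 7^(-1) ≡ 10 in F_23 gives a(x)^(-1) ≡ 10·(7x + 10) ≡ x + 8 (mod f). Check: (13x + 9)·(x + 8) = 13x^2 + 21x + 3 ≡ 1 (mod x^2 + 14x + 9).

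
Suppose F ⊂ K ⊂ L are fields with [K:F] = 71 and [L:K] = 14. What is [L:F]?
[L:F] = 994

The tower law says that for any tower of field extensions F ⊂ K ⊂ L with finite degrees, [L:F] = [L:K] · [K:F]. Here this gives [L:F] = 14 · 71 = 994.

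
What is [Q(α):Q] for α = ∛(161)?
[Q(α):Q] = 3

The minimal polynomial of α is x^3 - 161, irreducible over Q since 161 is not a perfect cube (so x^3 - 161 has no rational root). Hence [Q(α):Q] = deg(m_α) = 3.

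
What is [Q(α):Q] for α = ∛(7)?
[Q(α):Q] = 3

The minimal polynomial of α is x^3 - 7, irreducible over Q since 7 is not a perfect cube (so x^3 - 7 has no rational root). Hence [Q(α):Q] = deg(m_α) = 3.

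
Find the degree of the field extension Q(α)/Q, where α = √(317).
[Q(α):Q] = 2

[Q(α):Q] equals the degree of the minimal polynomial of α. Here α^2 = 317 and x^2 - 317 is irreducible (d = 317 is squarefree, ≠ 1, hence not a square), so deg(m_α) = 2. Thus [Q(α):Q] = 2.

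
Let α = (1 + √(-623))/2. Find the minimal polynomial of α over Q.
m_α(x) = x^2 - x + 156

From 2α - 1 = √(-623), squaring gives (2α - 1)^2 = -623, i.e. 4α^2 - 4α + 1 = -623, so α^2 - α + (1 + 623)/4 = 0. Since -623 ≡ 1 (mod 4), (1 + 623)/4 = 156 ∈ Z. The polynomial x^2 - x + 156 has discriminant 1 - 4·(156) = -623, which is not a perfect square in Q (d = -623 is squarefree and ≠ 1), so x^2 - x + 156 is irreducible over Q. It is the minimal polynomial of α.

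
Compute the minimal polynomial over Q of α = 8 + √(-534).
m_α(x) = x^2 - 16x + 598

From α - 8 = √(-534), squaring gives (α - 8)^2 = -534, i.e. α^2 - 16α + 64 = -534, so α^2 - 16α + 598 = 0. The discriminant of x^2 - 16x + 598 is (-16)^2 - 4·(598) = 256 - 2392 = -2136, and 4·(-534) is not a perfect square in Q since -534 is squarefree and ≠ 1. Hence x^2 - 16x + 598 is irreducible over Q and is the minimal polynomial of α.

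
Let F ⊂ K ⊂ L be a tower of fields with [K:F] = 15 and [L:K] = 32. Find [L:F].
[L:F] = 480

The tower law says that for any tower of field extensions F ⊂ K ⊂ L with finite degrees, [L:F] = [L:K] · [K:F]. Here this gives [L:F] = 32 · 15 = 480.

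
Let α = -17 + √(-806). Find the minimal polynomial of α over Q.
m_α(x) = x^2 + 34x + 1095

From α + 17 = √(-806), squaring gives (α + 17)^2 = -806, i.e. α^2 + 34α + 289 = -806, so α^2 + 34α + 1095 = 0. The discriminant of x^2 + 34x + 1095 is (34)^2 - 4·(1095) = 1156 - 4380 = -3224, and 4·(-806) is not a perfect square in Q since -806 is squarefree and ≠ 1. Hence x^2 + 34x + 1095 is irreducible over Q and is the minimal polynomial of α.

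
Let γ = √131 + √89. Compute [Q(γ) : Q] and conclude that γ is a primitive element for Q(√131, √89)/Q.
[Q(γ) : Q] = 4 (equivalently, Q(γ) = Q(√131, √89))

Obviously Q(γ) ⊆ Q(√131, √89), and [Q(√131, √89):Q] = 4 (since 131, 89 are distinct squarefree integers > 1 with 11659 not a perfect square). To show equality we compute the minimal polynomial of γ. From γ = √131 + √89: γ^2 = 131 + 2√(11659) + 89 = 220 + 2√(11659), so γ^2 - 220 = 2√(11659); squaring, (γ^2 - 220)^2 = 4·11659, i.e. γ^4 - 440γ^2 + 48400 - 46636 = 0, i.e. γ^4 - 440γ^2 + 1764 = 0. So γ is a root of x^4 - 440x^2 + 1764. This polynomial is irreducible over Q: it has no rational root (each ±√131 ± √89 is irrational), and any factorization into two quadratics over Q would force √(11659) ∈ Q (pairing opposite roots) or √131, √89 ∈ Q (other pairings), all impossible. Hence [Q(γ):Q] = 4 = [Q(√131, √89):Q], so Q(γ) = Q(√131, √89).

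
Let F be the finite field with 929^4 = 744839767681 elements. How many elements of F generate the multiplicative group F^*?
There are φ(744839767680) = 185588121600 primitive elements

F_q^* is cyclic of order q - 1 = 744839767680. A cyclic group of order m has exactly φ(m) generators. Here m = 744839767680 = 2^7 · 3 · 5 · 29 · 31 · 431521, so the number of primitive elements is φ(744839767680) = 185588121600.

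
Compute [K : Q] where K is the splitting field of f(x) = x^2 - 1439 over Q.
[K : Q] = 2

f(x) = x^2 - 1439 factors as (x - √1439)(x + √1439). The splitting field is K = Q(√1439). Since 1439 is squarefree and > 1, it is not a perfect square, so x^2 - 1439 is irreducible over Q and [Q(√1439) : Q] = 2. Hence [K : Q] = 2.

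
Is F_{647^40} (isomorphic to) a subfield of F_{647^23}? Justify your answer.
No: F_{647^40} is not a subfield of F_{647^23}

F_{p^m} embeds in F_{p^n} iff m | n. Here 40 ∤ 23 (since 23 = 0·40 + 23 with remainder 23 ≠ 0), so F_{647^40} is not a subfield of F_{647^23}. Equivalently: if it were, the tower law would give 40 = [F_{647^40}:F_647] dividing [F_{647^23}:F_647] = 23, contradiction.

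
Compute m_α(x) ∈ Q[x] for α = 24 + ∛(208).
m_α(x) = x^3 - 72x^2 + 1728x - 14032

Set β = α - 24 = ∛(208), so β^3 = 208. Then (α - 24)^3 - 208 = 0, i.e. α is a root of g(x) = (x - 24)^3 - 208 = x^3 - 72x^2 + 1728x - 14032. Since g(x) = h(x - 24) where h(x) = x^3 - 208, and h is irreducible over Q (because 208 is not a perfect cube, so h has no rational root, and a monic cubic with no rational root is irreducible), g is also irreducible (irreducibility is preserved under the substitution x → x - 24). Hence m_α(x) = x^3 - 72x^2 + 1728x - 14032.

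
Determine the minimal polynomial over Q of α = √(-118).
m_α(x) = x^2 + 118

α satisfies α^2 + 118 = 0, so x^2 + 118 annihilates α. Since d = -118 is squarefree and ≠ 1, it is not a perfect square in Q, so x^2 + 118 has no rational root and is therefore irreducible over Q (a degree-2 polynomial over a field is irreducible iff it has no root). Hence m_α(x) = x^2 + 118.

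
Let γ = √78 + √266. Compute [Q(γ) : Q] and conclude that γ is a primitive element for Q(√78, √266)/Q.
[Q(γ) : Q] = 4 (equivalently, Q(γ) = Q(√78, √266))

Obviously Q(γ) ⊆ Q(√78, √266), and [Q(√78, √266):Q] = 4 (since 78, 266 are distinct squarefree integers > 1 with 20748 not a perfect square). To show equality we compute the minimal polynomial of γ. From γ = √78 + √266: γ^2 = 78 + 2√(20748) + 266 = 344 + 2√(20748), so γ^2 - 344 = 2√(20748); squaring, (γ^2 - 344)^2 = 4·20748, i.e. γ^4 - 688γ^2 + 118336 - 82992 = 0, i.e. γ^4 - 688γ^2 + 35344 = 0. So γ is a root of x^4 - 688x^2 + 35344. This polynomial is irreducible over Q: it has no rational root (each ±√78 ± √266 is irrational), and any factorization into two quadratics over Q would force √(20748) ∈ Q (pairing opposite roots) or √78, √266 ∈ Q (other pairings), all impossible. Hence [Q(γ):Q] = 4 = [Q(√78, √266):Q], so Q(γ) = Q(√78, √266).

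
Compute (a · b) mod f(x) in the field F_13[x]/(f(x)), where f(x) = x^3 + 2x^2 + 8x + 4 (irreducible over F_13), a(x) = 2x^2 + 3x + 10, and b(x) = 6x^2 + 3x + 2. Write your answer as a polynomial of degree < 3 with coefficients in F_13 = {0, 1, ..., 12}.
a · b ≡ 3x^2 + x + 7 (mod f(x))

Multiply in F_13[x]: a(x)·b(x) = (2x^2 + 3x + 10)·(6x^2 + 3x + 2) = 12x^4 + 11x^3 + 8x^2 + 10x + 7. This has degree ≥ 3, so divide by f(x) over F_13: 12x^4 + 11x^3 + 8x^2 + 10x + 7 = (12x)·(x^3 + 2x^2 + 8x + 4) + (3x^2 + x + 7). Hence a·b ≡ 3x^2 + x + 7 (mod f). (F_13[x]/(f) is a field with 13^3 = 2197 elements since f is irreducible of degree 3.)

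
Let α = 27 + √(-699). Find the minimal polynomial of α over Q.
m_α(x) = x^2 - 54x + 1428

From α - 27 = √(-699), squaring gives (α - 27)^2 = -699, i.e. α^2 - 54α + 729 = -699, so α^2 - 54α + 1428 = 0. The discriminant of x^2 - 54x + 1428 is (-54)^2 - 4·(1428) = 2916 - 5712 = -2796, and 4·(-699) is not a perfect square in Q since -699 is squarefree and ≠ 1. Hence x^2 - 54x + 1428 is irreducible over Q and is the minimal polynomial of α.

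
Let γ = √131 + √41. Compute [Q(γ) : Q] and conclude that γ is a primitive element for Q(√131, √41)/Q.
[Q(γ) : Q] = 4 (equivalently, Q(γ) = Q(√131, √41))

Obviously Q(γ) ⊆ Q(√131, √41), and [Q(√131, √41):Q] = 4 (since 131, 41 are distinct squarefree integers > 1 with 5371 not a perfect square). To show equality we compute the minimal polynomial of γ. From γ = √131 + √41: γ^2 = 131 + 2√(5371) + 41 = 172 + 2√(5371), so γ^2 - 172 = 2√(5371); squaring, (γ^2 - 172)^2 = 4·5371, i.e. γ^4 - 344γ^2 + 29584 - 21484 = 0, i.e. γ^4 - 344γ^2 + 8100 = 0. So γ is a root of x^4 - 344x^2 + 8100. This polynomial is irreducible over Q: it has no rational root (each ±√131 ± √41 is irrational), and any factorization into two quadratics over Q would force √(5371) ∈ Q (pairing opposite roots) or √131, √41 ∈ Q (other pairings), all impossible. Hence [Q(γ):Q] = 4 = [Q(√131, √41):Q], so Q(γ) = Q(√131, √41).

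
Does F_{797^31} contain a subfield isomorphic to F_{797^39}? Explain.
No: F_{797^39} is not a subfield of F_{797^31}

F_{p^m} embeds in F_{p^n} iff m | n. Here 39 ∤ 31 (since 31 = 0·39 + 31 with remainder 31 ≠ 0), so F_{797^39} is not a subfield of F_{797^31}. Equivalently: if it were, the tower law would give 39 = [F_{797^39}:F_797] dividing [F_{797^31}:F_797] = 31, contradiction.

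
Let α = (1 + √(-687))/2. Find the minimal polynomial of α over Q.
m_α(x) = x^2 - x + 172

From 2α - 1 = √(-687), squaring gives (2α - 1)^2 = -687, i.e. 4α^2 - 4α + 1 = -687, so α^2 - α + (1 + 687)/4 = 0. Since -687 ≡ 1 (mod 4), (1 + 687)/4 = 172 ∈ Z. The polynomial x^2 - x + 172 has discriminant 1 - 4·(172) = -687, which is not a perfect square in Q (d = -687 is squarefree and ≠ 1), so x^2 - x + 172 is irreducible over Q. It is the minimal polynomial of α.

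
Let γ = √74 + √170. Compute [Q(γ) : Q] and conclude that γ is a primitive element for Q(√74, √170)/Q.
[Q(γ) : Q] = 4 (equivalently, Q(γ) = Q(√74, √170))

Obviously Q(γ) ⊆ Q(√74, √170), and [Q(√74, √170):Q] = 4 (since 74, 170 are distinct squarefree integers > 1 with 12580 not a perfect square). To show equality we compute the minimal polynomial of γ. From γ = √74 + √170: γ^2 = 74 + 2√(12580) + 170 = 244 + 2√(12580), so γ^2 - 244 = 2√(12580); squaring, (γ^2 - 244)^2 = 4·12580, i.e. γ^4 - 488γ^2 + 59536 - 50320 = 0, i.e. γ^4 - 488γ^2 + 9216 = 0. So γ is a root of x^4 - 488x^2 + 9216. This polynomial is irreducible over Q: it has no rational root (each ±√74 ± √170 is irrational), and any factorization into two quadratics over Q would force √(12580) ∈ Q (pairing opposite roots) or √74, √170 ∈ Q (other pairings), all impossible. Hence [Q(γ):Q] = 4 = [Q(√74, √170):Q], so Q(γ) = Q(√74, √170).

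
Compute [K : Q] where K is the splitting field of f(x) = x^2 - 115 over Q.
[K : Q] = 2

f(x) = x^2 - 115 factors as (x - √115)(x + √115). The splitting field is K = Q(√115). Since 115 is squarefree and > 1, it is not a perfect square, so x^2 - 115 is irreducible over Q and [Q(√115) : Q] = 2. Hence [K : Q] = 2.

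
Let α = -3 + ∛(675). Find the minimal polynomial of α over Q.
m_α(x) = x^3 + 9x^2 + 27x - 648

Set β = α + 3 = ∛(675), so β^3 = 675. Then (α + 3)^3 - 675 = 0, i.e. α is a root of g(x) = (x + 3)^3 - 675 = x^3 + 9x^2 + 27x - 648. Since g(x) = h(x + 3) where h(x) = x^3 - 675, and h is irreducible over Q (because 675 is not a perfect cube, so h has no rational root, and a monic cubic with no rational root is irreducible), g is also irreducible (irreducibility is preserved under the substitution x → x + 3). Hence m_α(x) = x^3 + 9x^2 + 27x - 648.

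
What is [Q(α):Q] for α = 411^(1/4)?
[Q(α):Q] = 4

α is a root of x^4 - 411. By Eisenstein's criterion at the prime p = 3 (which divides the constant term 411 but p^2 = 9 does not, since 411 is squarefree), x^4 - 411 is irreducible over Q. Hence [Q(α):Q] = 4.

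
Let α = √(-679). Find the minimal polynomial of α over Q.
m_α(x) = x^2 + 679

α satisfies α^2 + 679 = 0, so x^2 + 679 annihilates α. Since d = -679 is squarefree and ≠ 1, it is not a perfect square in Q, so x^2 + 679 has no rational root and is therefore irreducible over Q (a degree-2 polynomial over a field is irreducible iff it has no root). Hence m_α(x) = x^2 + 679.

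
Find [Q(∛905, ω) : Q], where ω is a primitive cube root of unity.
[Q(∛905, ω) : Q] = 6

[Q(∛905):Q] = 3 (min poly x^3 - 905, irreducible since 905 is not a perfect cube). [Q(ω):Q] = 2 (min poly x^2 + x + 1). Since Q(∛905) ⊂ R and ω ∉ R, we have ω ∉ Q(∛905), so x^2 + x + 1 remains irreducible over Q(∛905) and [Q(∛905, ω) : Q(∛905)] = 2. By the tower law, [Q(∛905, ω) : Q] = 3 · 2 = 6. (In fact Q(∛905, ω) is the splitting field of x^3 - 905 over Q.)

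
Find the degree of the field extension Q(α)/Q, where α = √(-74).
[Q(α):Q] = 2

[Q(α):Q] equals the degree of the minimal polynomial of α. Here α^2 = -74 and x^2 + 74 is irreducible (d = -74 is squarefree, ≠ 1, hence not a square), so deg(m_α) = 2. Thus [Q(α):Q] = 2.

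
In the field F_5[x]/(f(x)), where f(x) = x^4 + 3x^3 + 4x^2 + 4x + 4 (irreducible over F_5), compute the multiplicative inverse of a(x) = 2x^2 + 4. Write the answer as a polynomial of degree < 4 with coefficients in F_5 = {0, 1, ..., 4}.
a(x)^(-1) ≡ 3x^3 + 4x^2 + x + 4 (mod f(x))

Since f is irreducible over F_5, F_5[x]/(f) is a field and a(x) ≠ 0 has an inverse. Apply the extended Euclidean algorithm to f(x) and a(x) in F_5[x]: f(x) = (3x^2 + 4x + 1)·a(x) + (3x);  a(x) = (4x)·(3x) + (4). The last nonzero remainder is the constant 4 = gcd(f, a) in F_5. Back-substituting through the division chain expresses 4 = s(x)·a(x) + t(x)·f(x) with s(x) ≡ 2x^3 + x^2 + 4x + 1 (mod f), so (2x^3 + x^2 + 4x + 1)·a(x) ≡ 4 (mod f). Multiplying by 4^(-1) ≡ 4 in F_5 gives a(x)^(-1) ≡ 4·(2x^3 + x^2 + 4x + 1) ≡ 3x^3 + 4x^2 + x + 4 (mod f). Check: (2x^2 + 4)·(3x^3 + 4x^2 + x + 4) = x^5 + 3x^4 + 4x^3 + 4x^2 + 4x + 1 ≡ 1 (mod x^4 + 3x^3 + 4x^2 + 4x + 4).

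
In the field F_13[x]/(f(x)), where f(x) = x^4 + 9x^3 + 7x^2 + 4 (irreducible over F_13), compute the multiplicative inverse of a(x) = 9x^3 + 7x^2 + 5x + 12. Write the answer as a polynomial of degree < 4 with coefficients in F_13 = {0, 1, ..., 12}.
a(x)^(-1) ≡ 7x^3 + 7x^2 + 2x + 3 (mod f(x))

Since f is irreducible over F_13, F_13[x]/(f) is a field and a(x) ≠ 0 has an inverse. Apply the extended Euclidean algorithm to f(x) and a(x) in F_13[x]: f(x) = (3x + 3)·a(x) + (10x^2 + x + 7);  a(x) = (10x + 1)·(10x^2 + x + 7) + (12x + 5);  (10x^2 + x + 7) = (3x + 1)·(12x + 5) + (2). The last nonzero remainder is the constant 2 = gcd(f, a) in F_13. Back-substituting through the division chain expresses 2 = s(x)·a(x) + t(x)·f(x) with s(x) ≡ x^3 + x^2 + 4x + 6 (mod f), so (x^3 + x^2 + 4x + 6)·a(x) ≡ 2 (mod f). Multiplying by 2^(-1) ≡ 7 in F_13 gives a(x)^(-1) ≡ 7·(x^3 + x^2 + 4x + 6) ≡ 7x^3 + 7x^2 + 2x + 3 (mod f). Check: (9x^3 + 7x^2 + 5x + 12)·(7x^3 + 7x^2 + 2x + 3) = 11x^6 + 8x^5 + 11x^4 + 4x^3 + 11x^2 + 10 ≡ 1 (mod x^4 + 9x^3 + 7x^2 + 4).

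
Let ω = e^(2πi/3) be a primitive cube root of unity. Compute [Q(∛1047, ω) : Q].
[Q(∛1047, ω) : Q] = 6

[Q(∛1047):Q] = 3 (min poly x^3 - 1047, irreducible since 1047 is not a perfect cube). [Q(ω):Q] = 2 (min poly x^2 + x + 1). Since Q(∛1047) ⊂ R and ω ∉ R, we have ω ∉ Q(∛1047), so x^2 + x + 1 remains irreducible over Q(∛1047) and [Q(∛1047, ω) : Q(∛1047)] = 2. By the tower law, [Q(∛1047, ω) : Q] = 3 · 2 = 6. (In fact Q(∛1047, ω) is the splitting field of x^3 - 1047 over Q.)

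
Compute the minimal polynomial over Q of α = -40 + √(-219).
m_α(x) = x^2 + 80x + 1819

From α + 40 = √(-219), squaring gives (α + 40)^2 = -219, i.e. α^2 + 80α + 1600 = -219, so α^2 + 80α + 1819 = 0. The discriminant of x^2 + 80x + 1819 is (80)^2 - 4·(1819) = 6400 - 7276 = -876, and 4·(-219) is not a perfect square in Q since -219 is squarefree and ≠ 1. Hence x^2 + 80x + 1819 is irreducible over Q and is the minimal polynomial of α.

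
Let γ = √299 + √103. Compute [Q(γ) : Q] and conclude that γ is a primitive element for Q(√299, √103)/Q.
[Q(γ) : Q] = 4 (equivalently, Q(γ) = Q(√299, √103))

Obviously Q(γ) ⊆ Q(√299, √103), and [Q(√299, √103):Q] = 4 (since 299, 103 are distinct squarefree integers > 1 with 30797 not a perfect square). To show equality we compute the minimal polynomial of γ. From γ = √299 + √103: γ^2 = 299 + 2√(30797) + 103 = 402 + 2√(30797), so γ^2 - 402 = 2√(30797); squaring, (γ^2 - 402)^2 = 4·30797, i.e. γ^4 - 804γ^2 + 161604 - 123188 = 0, i.e. γ^4 - 804γ^2 + 38416 = 0. So γ is a root of x^4 - 804x^2 + 38416. This polynomial is irreducible over Q: it has no rational root (each ±√299 ± √103 is irrational), and any factorization into two quadratics over Q would force √(30797) ∈ Q (pairing opposite roots) or √299, √103 ∈ Q (other pairings), all impossible. Hence [Q(γ):Q] = 4 = [Q(√299, √103):Q], so Q(γ) = Q(√299, √103).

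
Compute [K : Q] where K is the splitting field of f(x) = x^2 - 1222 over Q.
[K : Q] = 2

f(x) = x^2 - 1222 factors as (x - √1222)(x + √1222). The splitting field is K = Q(√1222). Since 1222 is squarefree and > 1, it is not a perfect square, so x^2 - 1222 is irreducible over Q and [Q(√1222) : Q] = 2. Hence [K : Q] = 2.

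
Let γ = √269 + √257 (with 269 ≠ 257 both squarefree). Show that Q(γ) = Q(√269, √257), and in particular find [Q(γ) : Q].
[Q(γ) : Q] = 4 (equivalently, Q(γ) = Q(√269, √257))

Obviously Q(γ) ⊆ Q(√269, √257), and [Q(√269, √257):Q] = 4 (since 269, 257 are distinct squarefree integers > 1 with 69133 not a perfect square). To show equality we compute the minimal polynomial of γ. From γ = √269 + √257: γ^2 = 269 + 2√(69133) + 257 = 526 + 2√(69133), so γ^2 - 526 = 2√(69133); squaring, (γ^2 - 526)^2 = 4·69133, i.e. γ^4 - 1052γ^2 + 276676 - 276532 = 0, i.e. γ^4 - 1052γ^2 + 144 = 0. So γ is a root of x^4 - 1052x^2 + 144. This polynomial is irreducible over Q: it has no rational root (each ±√269 ± √257 is irrational), and any factorization into two quadratics over Q would force √(69133) ∈ Q (pairing opposite roots) or √269, √257 ∈ Q (other pairings), all impossible. Hence [Q(γ):Q] = 4 = [Q(√269, √257):Q], so Q(γ) = Q(√269, √257).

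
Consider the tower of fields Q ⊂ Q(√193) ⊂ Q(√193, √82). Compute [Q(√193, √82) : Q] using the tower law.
[Q(√193, √82) : Q] = 4

[Q(√193):Q] = 2 (min poly x^2 - 193, irreducible since 193 is squarefree > 1). For the top step, suppose √82 ∈ Q(√193), say √82 = c + d√193 with c, d ∈ Q. Squaring: 82 = c^2 + 193d^2 + 2cd√193. Since √193 ∉ Q this forces 2cd = 0. If d = 0 then √82 = c ∈ Q, contradicting 82 squarefree > 1. If c = 0 then 82 = 193d^2, so 193·82 = (193d)^2 is a perfect square in Q — but 193·82 = 15826 is not a perfect square (since 193 and 82 are distinct squarefree integers). Contradiction. Hence √82 ∉ Q(√193), so x^2 - 82 stays irreducible over Q(√193) and [Q(√193, √82) : Q(√193)] = 2. By the tower law, [Q(√193, √82) : Q] = 2 · 2 = 4.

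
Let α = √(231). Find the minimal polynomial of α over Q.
m_α(x) = x^2 - 231

α satisfies α^2 - 231 = 0, so x^2 - 231 annihilates α. Since d = 231 is squarefree and ≠ 1, it is not a perfect square in Q, so x^2 - 231 has no rational root and is therefore irreducible over Q (a degree-2 polynomial over a field is irreducible iff it has no root). Hence m_α(x) = x^2 - 231.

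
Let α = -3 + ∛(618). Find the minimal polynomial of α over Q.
m_α(x) = x^3 + 9x^2 + 27x - 591

Set β = α + 3 = ∛(618), so β^3 = 618. Then (α + 3)^3 - 618 = 0, i.e. α is a root of g(x) = (x + 3)^3 - 618 = x^3 + 9x^2 + 27x - 591. Since g(x) = h(x + 3) where h(x) = x^3 - 618, and h is irreducible over Q (because 618 is not a perfect cube, so h has no rational root, and a monic cubic with no rational root is irreducible), g is also irreducible (irreducibility is preserved under the substitution x → x + 3). Hence m_α(x) = x^3 + 9x^2 + 27x - 591.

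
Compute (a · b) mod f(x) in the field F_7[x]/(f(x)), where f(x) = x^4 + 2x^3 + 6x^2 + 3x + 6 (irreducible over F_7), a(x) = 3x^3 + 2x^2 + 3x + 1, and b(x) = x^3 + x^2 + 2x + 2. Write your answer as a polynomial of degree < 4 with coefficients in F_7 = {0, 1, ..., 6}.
a · b ≡ 5x^2 + x + 4 (mod f(x))

Multiply in F_7[x]: a(x)·b(x) = (3x^3 + 2x^2 + 3x + 1)·(x^3 + x^2 + 2x + 2) = 3x^6 + 5x^5 + 4x^4 + 4x^2 + x + 2. This has degree ≥ 4, so divide by f(x) over F_7: 3x^6 + 5x^5 + 4x^4 + 4x^2 + x + 2 = (3x^2 + 6x + 2)·(x^4 + 2x^3 + 6x^2 + 3x + 6) + (5x^2 + x + 4). Hence a·b ≡ 5x^2 + x + 4 (mod f). (F_7[x]/(f) is a field with 7^4 = 2401 elements since f is irreducible of degree 4.)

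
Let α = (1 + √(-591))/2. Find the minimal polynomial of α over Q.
m_α(x) = x^2 - x + 148

From 2α - 1 = √(-591), squaring gives (2α - 1)^2 = -591, i.e. 4α^2 - 4α + 1 = -591, so α^2 - α + (1 + 591)/4 = 0. Since -591 ≡ 1 (mod 4), (1 + 591)/4 = 148 ∈ Z. The polynomial x^2 - x + 148 has discriminant 1 - 4·(148) = -591, which is not a perfect square in Q (d = -591 is squarefree and ≠ 1), so x^2 - x + 148 is irreducible over Q. It is the minimal polynomial of α.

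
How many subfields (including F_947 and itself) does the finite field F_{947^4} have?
F_{947^4} has 3 subfields

The subfields of F_{p^n} are exactly the fields F_{p^d} for d | n (each is the fixed field of the unique index-d subgroup of Gal(F_{p^n}/F_p) ≅ Z/nZ). The divisors of n = 4 are {1, 2, 4}, giving 3 subfields: F_{947^1}, F_{947^2}, F_{947^4}.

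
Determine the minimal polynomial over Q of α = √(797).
m_α(x) = x^2 - 797

α satisfies α^2 - 797 = 0, so x^2 - 797 annihilates α. Since d = 797 is squarefree and ≠ 1, it is not a perfect square in Q, so x^2 - 797 has no rational root and is therefore irreducible over Q (a degree-2 polynomial over a field is irreducible iff it has no root). Hence m_α(x) = x^2 - 797.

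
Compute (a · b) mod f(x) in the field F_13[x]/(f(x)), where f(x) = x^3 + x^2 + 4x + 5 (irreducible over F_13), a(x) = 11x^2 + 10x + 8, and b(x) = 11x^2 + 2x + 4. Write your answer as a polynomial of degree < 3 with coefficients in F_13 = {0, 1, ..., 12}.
a · b ≡ 8x^2 + 5x + 3 (mod f(x))

Multiply in F_13[x]: a(x)·b(x) = (11x^2 + 10x + 8)·(11x^2 + 2x + 4) = 4x^4 + 2x^3 + 9x^2 + 4x + 6. This has degree ≥ 3, so divide by f(x) over F_13: 4x^4 + 2x^3 + 9x^2 + 4x + 6 = (4x + 11)·(x^3 + x^2 + 4x + 5) + (8x^2 + 5x + 3). Hence a·b ≡ 8x^2 + 5x + 3 (mod f). (F_13[x]/(f) is a field with 13^3 = 2197 elements since f is irreducible of degree 3.)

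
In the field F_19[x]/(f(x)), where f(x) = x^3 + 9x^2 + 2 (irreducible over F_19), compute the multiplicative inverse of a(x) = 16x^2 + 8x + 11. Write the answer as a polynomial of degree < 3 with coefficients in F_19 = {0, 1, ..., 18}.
a(x)^(-1) ≡ 6x^2 + 7x + 12 (mod f(x))

Since f is irreducible over F_19, F_19[x]/(f) is a field and a(x) ≠ 0 has an inverse. Apply the extended Euclidean algorithm to f(x) and a(x) in F_19[x]: f(x) = (6x + 13)·a(x) + (x + 11);  a(x) = (16x + 3)·(x + 11) + (16). The last nonzero remainder is the constant 16 = gcd(f, a) in F_19. Back-substituting through the division chain expresses 16 = s(x)·a(x) + t(x)·f(x) with s(x) ≡ x^2 + 17x + 2 (mod f), so (x^2 + 17x + 2)·a(x) ≡ 16 (mod f). Multiplying by 16^(-1) ≡ 6 in F_19 gives a(x)^(-1) ≡ 6·(x^2 + 17x + 2) ≡ 6x^2 + 7x + 12 (mod f). Check: (16x^2 + 8x + 11)·(6x^2 + 7x + 12) = x^4 + 8x^3 + 10x^2 + 2x + 18 ≡ 1 (mod x^3 + 9x^2 + 2).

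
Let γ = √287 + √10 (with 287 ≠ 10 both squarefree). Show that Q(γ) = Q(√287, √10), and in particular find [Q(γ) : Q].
[Q(γ) : Q] = 4 (equivalently, Q(γ) = Q(√287, √10))

Obviously Q(γ) ⊆ Q(√287, √10), and [Q(√287, √10):Q] = 4 (since 287, 10 are distinct squarefree integers > 1 with 2870 not a perfect square). To show equality we compute the minimal polynomial of γ. From γ = √287 + √10: γ^2 = 287 + 2√(2870) + 10 = 297 + 2√(2870), so γ^2 - 297 = 2√(2870); squaring, (γ^2 - 297)^2 = 4·2870, i.e. γ^4 - 594γ^2 + 88209 - 11480 = 0, i.e. γ^4 - 594γ^2 + 76729 = 0. So γ is a root of x^4 - 594x^2 + 76729. This polynomial is irreducible over Q: it has no rational root (each ±√287 ± √10 is irrational), and any factorization into two quadratics over Q would force √(2870) ∈ Q (pairing opposite roots) or √287, √10 ∈ Q (other pairings), all impossible. Hence [Q(γ):Q] = 4 = [Q(√287, √10):Q], so Q(γ) = Q(√287, √10).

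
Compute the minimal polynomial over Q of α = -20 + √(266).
m_α(x) = x^2 + 40x + 134

From α + 20 = √(266), squaring gives (α + 20)^2 = 266, i.e. α^2 + 40α + 400 = 266, so α^2 + 40α + 134 = 0. The discriminant of x^2 + 40x + 134 is (40)^2 - 4·(134) = 1600 - 536 = 1064, and 4·(266) is not a perfect square in Q since 266 is squarefree and ≠ 1. Hence x^2 + 40x + 134 is irreducible over Q and is the minimal polynomial of α.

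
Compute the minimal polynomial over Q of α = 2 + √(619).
m_α(x) = x^2 - 4x - 615

From α - 2 = √(619), squaring gives (α - 2)^2 = 619, i.e. α^2 - 4α + 4 = 619, so α^2 - 4α - 615 = 0. The discriminant of x^2 - 4x - 615 is (-4)^2 - 4·(-615) = 16 + 2460 = 2476, and 4·(619) is not a perfect square in Q since 619 is squarefree and ≠ 1. Hence x^2 - 4x - 615 is irreducible over Q and is the minimal polynomial of α.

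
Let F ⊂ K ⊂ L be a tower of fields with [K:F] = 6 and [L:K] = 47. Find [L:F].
[L:F] = 282

The tower law says that for any tower of field extensions F ⊂ K ⊂ L with finite degrees, [L:F] = [L:K] · [K:F]. Here this gives [L:F] = 47 · 6 = 282.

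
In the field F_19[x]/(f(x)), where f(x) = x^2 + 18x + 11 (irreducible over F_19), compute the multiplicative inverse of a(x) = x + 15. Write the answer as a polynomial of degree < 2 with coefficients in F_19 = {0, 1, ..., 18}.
a(x)^(-1) ≡ 14x + 4 (mod f(x))

Since f is irreducible over F_19, F_19[x]/(f) is a field and a(x) ≠ 0 has an inverse. Apply the extended Euclidean algorithm to f(x) and a(x) in F_19[x]: f(x) = (x + 3)·a(x) + (4). The last nonzero remainder is the constant 4 = gcd(f, a) in F_19. Back-substituting through the division chain expresses 4 = s(x)·a(x) + t(x)·f(x) with s(x) ≡ 18x + 16 (mod f), so (18x + 16)·a(x) ≡ 4 (mod f). Multiplying by 4^(-1) ≡ 5 in F_19 gives a(x)^(-1) ≡ 5·(18x + 16) ≡ 14x + 4 (mod f). Check: (x + 15)·(14x + 4) = 14x^2 + 5x + 3 ≡ 1 (mod x^2 + 18x + 11).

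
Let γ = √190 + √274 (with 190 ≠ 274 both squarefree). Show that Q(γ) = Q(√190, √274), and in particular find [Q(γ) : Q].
[Q(γ) : Q] = 4 (equivalently, Q(γ) = Q(√190, √274))

Obviously Q(γ) ⊆ Q(√190, √274), and [Q(√190, √274):Q] = 4 (since 190, 274 are distinct squarefree integers > 1 with 52060 not a perfect square). To show equality we compute the minimal polynomial of γ. From γ = √190 + √274: γ^2 = 190 + 2√(52060) + 274 = 464 + 2√(52060), so γ^2 - 464 = 2√(52060); squaring, (γ^2 - 464)^2 = 4·52060, i.e. γ^4 - 928γ^2 + 215296 - 208240 = 0, i.e. γ^4 - 928γ^2 + 7056 = 0. So γ is a root of x^4 - 928x^2 + 7056. This polynomial is irreducible over Q: it has no rational root (each ±√190 ± √274 is irrational), and any factorization into two quadratics over Q would force √(52060) ∈ Q (pairing opposite roots) or √190, √274 ∈ Q (other pairings), all impossible. Hence [Q(γ):Q] = 4 = [Q(√190, √274):Q], so Q(γ) = Q(√190, √274).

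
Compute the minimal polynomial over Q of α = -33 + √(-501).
m_α(x) = x^2 + 66x + 1590

From α + 33 = √(-501), squaring gives (α + 33)^2 = -501, i.e. α^2 + 66α + 1089 = -501, so α^2 + 66α + 1590 = 0. The discriminant of x^2 + 66x + 1590 is (66)^2 - 4·(1590) = 4356 - 6360 = -2004, and 4·(-501) is not a perfect square in Q since -501 is squarefree and ≠ 1. Hence x^2 + 66x + 1590 is irreducible over Q and is the minimal polynomial of α.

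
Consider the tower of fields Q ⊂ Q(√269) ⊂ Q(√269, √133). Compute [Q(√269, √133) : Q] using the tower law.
[Q(√269, √133) : Q] = 4

[Q(√269):Q] = 2 (min poly x^2 - 269, irreducible since 269 is squarefree > 1). For the top step, suppose √133 ∈ Q(√269), say √133 = c + d√269 with c, d ∈ Q. Squaring: 133 = c^2 + 269d^2 + 2cd√269. Since √269 ∉ Q this forces 2cd = 0. If d = 0 then √133 = c ∈ Q, contradicting 133 squarefree > 1. If c = 0 then 133 = 269d^2, so 269·133 = (269d)^2 is a perfect square in Q — but 269·133 = 35777 is not a perfect square (since 269 and 133 are distinct squarefree integers). Contradiction. Hence √133 ∉ Q(√269), so x^2 - 133 stays irreducible over Q(√269) and [Q(√269, √133) : Q(√269)] = 2. By the tower law, [Q(√269, √133) : Q] = 2 · 2 = 4.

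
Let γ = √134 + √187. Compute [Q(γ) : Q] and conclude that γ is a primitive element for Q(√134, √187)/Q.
[Q(γ) : Q] = 4 (equivalently, Q(γ) = Q(√134, √187))

Obviously Q(γ) ⊆ Q(√134, √187), and [Q(√134, √187):Q] = 4 (since 134, 187 are distinct squarefree integers > 1 with 25058 not a perfect square). To show equality we compute the minimal polynomial of γ. From γ = √134 + √187: γ^2 = 134 + 2√(25058) + 187 = 321 + 2√(25058), so γ^2 - 321 = 2√(25058); squaring, (γ^2 - 321)^2 = 4·25058, i.e. γ^4 - 642γ^2 + 103041 - 100232 = 0, i.e. γ^4 - 642γ^2 + 2809 = 0. So γ is a root of x^4 - 642x^2 + 2809. This polynomial is irreducible over Q: it has no rational root (each ±√134 ± √187 is irrational), and any factorization into two quadratics over Q would force √(25058) ∈ Q (pairing opposite roots) or √134, √187 ∈ Q (other pairings), all impossible. Hence [Q(γ):Q] = 4 = [Q(√134, √187):Q], so Q(γ) = Q(√134, √187).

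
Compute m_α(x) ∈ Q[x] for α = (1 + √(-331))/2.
m_α(x) = x^2 - x + 83

From 2α - 1 = √(-331), squaring gives (2α - 1)^2 = -331, i.e. 4α^2 - 4α + 1 = -331, so α^2 - α + (1 + 331)/4 = 0. Since -331 ≡ 1 (mod 4), (1 + 331)/4 = 83 ∈ Z. The polynomial x^2 - x + 83 has discriminant 1 - 4·(83) = -331, which is not a perfect square in Q (d = -331 is squarefree and ≠ 1), so x^2 - x + 83 is irreducible over Q. It is the minimal polynomial of α.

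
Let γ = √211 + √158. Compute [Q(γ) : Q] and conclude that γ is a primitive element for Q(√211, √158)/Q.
[Q(γ) : Q] = 4 (equivalently, Q(γ) = Q(√211, √158))

Obviously Q(γ) ⊆ Q(√211, √158), and [Q(√211, √158):Q] = 4 (since 211, 158 are distinct squarefree integers > 1 with 33338 not a perfect square). To show equality we compute the minimal polynomial of γ. From γ = √211 + √158: γ^2 = 211 + 2√(33338) + 158 = 369 + 2√(33338), so γ^2 - 369 = 2√(33338); squaring, (γ^2 - 369)^2 = 4·33338, i.e. γ^4 - 738γ^2 + 136161 - 133352 = 0, i.e. γ^4 - 738γ^2 + 2809 = 0. So γ is a root of x^4 - 738x^2 + 2809. This polynomial is irreducible over Q: it has no rational root (each ±√211 ± √158 is irrational), and any factorization into two quadratics over Q would force √(33338) ∈ Q (pairing opposite roots) or √211, √158 ∈ Q (other pairings), all impossible. Hence [Q(γ):Q] = 4 = [Q(√211, √158):Q], so Q(γ) = Q(√211, √158).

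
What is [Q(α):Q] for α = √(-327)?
[Q(α):Q] = 2

[Q(α):Q] equals the degree of the minimal polynomial of α. Here α^2 = -327 and x^2 + 327 is irreducible (d = -327 is squarefree, ≠ 1, hence not a square), so deg(m_α) = 2. Thus [Q(α):Q] = 2.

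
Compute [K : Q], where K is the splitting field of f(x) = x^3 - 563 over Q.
[K : Q] = 6

The roots of x^3 - 563 are ∛563, ω∛563, ω^2∛563 where ω = e^(2πi/3) is a primitive cube root of unity, so K = Q(∛563, ω). Now [Q(∛563):Q] = 3 (since 563 is not a perfect cube, x^3 - 563 is irreducible) and [Q(ω):Q] = 2. Both 2 and 3 divide [K:Q], and [K:Q] ≤ 3·2 = 6, so [K:Q] = 6. (Equivalently: Q(∛563) ⊂ R but ω ∉ R, so [K : Q(∛563)] = 2.)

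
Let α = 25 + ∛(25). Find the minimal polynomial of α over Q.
m_α(x) = x^3 - 75x^2 + 1875x - 15650

Set β = α - 25 = ∛(25), so β^3 = 25. Then (α - 25)^3 - 25 = 0, i.e. α is a root of g(x) = (x - 25)^3 - 25 = x^3 - 75x^2 + 1875x - 15650. Since g(x) = h(x - 25) where h(x) = x^3 - 25, and h is irreducible over Q (because 25 is not a perfect cube, so h has no rational root, and a monic cubic with no rational root is irreducible), g is also irreducible (irreducibility is preserved under the substitution x → x - 25). Hence m_α(x) = x^3 - 75x^2 + 1875x - 15650.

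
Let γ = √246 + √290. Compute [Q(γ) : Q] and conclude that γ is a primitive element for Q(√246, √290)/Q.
[Q(γ) : Q] = 4 (equivalently, Q(γ) = Q(√246, √290))

Obviously Q(γ) ⊆ Q(√246, √290), and [Q(√246, √290):Q] = 4 (since 246, 290 are distinct squarefree integers > 1 with 71340 not a perfect square). To show equality we compute the minimal polynomial of γ. From γ = √246 + √290: γ^2 = 246 + 2√(71340) + 290 = 536 + 2√(71340), so γ^2 - 536 = 2√(71340); squaring, (γ^2 - 536)^2 = 4·71340, i.e. γ^4 - 1072γ^2 + 287296 - 285360 = 0, i.e. γ^4 - 1072γ^2 + 1936 = 0. So γ is a root of x^4 - 1072x^2 + 1936. This polynomial is irreducible over Q: it has no rational root (each ±√246 ± √290 is irrational), and any factorization into two quadratics over Q would force √(71340) ∈ Q (pairing opposite roots) or √246, √290 ∈ Q (other pairings), all impossible. Hence [Q(γ):Q] = 4 = [Q(√246, √290):Q], so Q(γ) = Q(√246, √290).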